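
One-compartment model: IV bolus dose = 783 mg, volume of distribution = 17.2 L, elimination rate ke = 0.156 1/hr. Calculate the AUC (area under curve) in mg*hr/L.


C0 = Dose/Vd = 783/17.2 = 45.5233 mg/L
AUC = C0/ke = 45.5233/0.156
AUC = 291.8 mg*hr/L


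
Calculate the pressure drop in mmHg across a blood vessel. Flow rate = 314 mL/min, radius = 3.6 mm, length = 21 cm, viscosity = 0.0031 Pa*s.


dP = 8*mu*L*Q / (pi*r^4)
Q = 314 mL/min = 5.23333e-06 m^3/s
dP = 51.6522 Pa = 51.6522 / 133.322 mmHg = 0.3874 mmHg


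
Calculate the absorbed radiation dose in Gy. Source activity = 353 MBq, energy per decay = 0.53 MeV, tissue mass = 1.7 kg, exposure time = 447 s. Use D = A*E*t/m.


A = 353 MBq = 3.5300e+08 Bq
E = 0.53 MeV = 8.4906e-14 J
D = A*E*t/m = 3.5300e+08*8.4906e-14*447/1.7
D = 0.007881 Gy


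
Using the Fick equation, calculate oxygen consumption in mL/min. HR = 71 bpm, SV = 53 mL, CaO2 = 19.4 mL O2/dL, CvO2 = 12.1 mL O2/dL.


CO = HR*SV = 71*53/1000 = 3.763 L/min
a-v O2 diff = 19.4 - 12.1 = 7.3 mL/dL
VO2 = CO * (CaO2-CvO2) * 10 dL/L
VO2 = 3.763 * 7.3 * 10
VO2 = 274.7 mL/min


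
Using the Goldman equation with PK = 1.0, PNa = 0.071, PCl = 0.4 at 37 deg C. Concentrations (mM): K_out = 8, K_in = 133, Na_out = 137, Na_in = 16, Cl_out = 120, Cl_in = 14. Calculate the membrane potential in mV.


Vm = (RT/F)*ln((PK*Ko + PNa*Nao + PCl*Cli)/(PK*Ki + PNa*Nai + PCl*Clo))
Numer = 23.327, Denom = 182.136
Vm = -54.92 mV


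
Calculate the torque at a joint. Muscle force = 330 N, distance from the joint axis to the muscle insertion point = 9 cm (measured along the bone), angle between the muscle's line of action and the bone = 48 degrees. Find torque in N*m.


Torque = F * d * sin(theta)   (moment arm = d*sin(theta))
d = 9 cm = 0.09 m
Torque = 330 * 0.09 * sin(48)
Torque = 22.07 N*m


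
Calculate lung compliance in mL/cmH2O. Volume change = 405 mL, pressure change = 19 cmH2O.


C = dV / dP
C = 405 / 19
C = 21.32 mL/cmH2O


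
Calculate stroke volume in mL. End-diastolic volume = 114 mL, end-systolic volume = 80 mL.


SV = EDV - ESV
SV = 114 - 80
SV = 34 mL


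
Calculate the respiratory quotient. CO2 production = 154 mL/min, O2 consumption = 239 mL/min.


RQ = VCO2 / VO2
RQ = 154 / 239
RQ = 0.6444


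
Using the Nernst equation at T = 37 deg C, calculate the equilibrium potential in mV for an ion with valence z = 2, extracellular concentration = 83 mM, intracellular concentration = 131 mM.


E = (RT/(zF)) * ln(C_out/C_in)
T = 37 + 273.15 = 310.15 K
E = (8.314 * 310.15 / (2 * 96485)) * ln(83/131)
E = -6.098 mV


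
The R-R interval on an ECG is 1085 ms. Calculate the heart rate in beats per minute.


HR = 60 / RR_interval(s)
RR = 1085 ms = 1.085 s
HR = 60 / 1.085 = 55.3 bpm


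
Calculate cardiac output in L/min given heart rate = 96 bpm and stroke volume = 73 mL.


CO = HR * SV
CO = 96 * 73 / 1000
CO = 7.008 L/min


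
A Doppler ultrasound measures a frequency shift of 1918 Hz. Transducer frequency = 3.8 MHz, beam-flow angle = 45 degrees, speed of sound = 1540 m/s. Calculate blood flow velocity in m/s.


v = fd * c / (2 * f0 * cos(theta))
v = 1918 * 1540 / (2 * 3.8000e+06 * cos(45))
v = 0.5496 m/s


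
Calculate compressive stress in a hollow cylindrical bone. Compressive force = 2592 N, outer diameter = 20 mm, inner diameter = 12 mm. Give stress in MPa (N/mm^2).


A = pi*(r_o^2 - r_i^2)
r_o = 10 mm, r_i = 6 mm
A = 201.062 mm^2
sigma = F/A = 2592 / 201.062
sigma = 12.89 MPa


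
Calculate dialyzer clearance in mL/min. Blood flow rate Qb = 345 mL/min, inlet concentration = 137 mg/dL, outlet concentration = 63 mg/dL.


K = Qb * (Cb_in - Cb_out) / Cb_in
K = 345 * (137 - 63) / 137
K = 186.4 mL/min


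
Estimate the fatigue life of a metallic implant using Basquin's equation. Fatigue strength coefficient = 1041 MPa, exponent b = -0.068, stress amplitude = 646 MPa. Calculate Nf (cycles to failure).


sigma_a = sigma_f' * (2Nf)^b
2Nf = (sigma_a/sigma_f')^(1/b)
2Nf = (646/1041)^(1/-0.068)
2Nf = 1115.1329
Nf = 557.6


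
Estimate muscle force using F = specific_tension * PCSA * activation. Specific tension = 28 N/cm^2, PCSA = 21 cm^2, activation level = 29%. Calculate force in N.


F = sigma * PCSA * activation
F = 28 * 21 * 0.29
F = 170.5 N


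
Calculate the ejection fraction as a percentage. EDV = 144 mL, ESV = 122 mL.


SV = EDV - ESV = 144 - 122 = 22 mL
EF = SV/EDV * 100 = 22/144 * 100
EF = 15.28%


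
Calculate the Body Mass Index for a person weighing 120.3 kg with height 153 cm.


BMI = weight / height^2
height = 153 cm = 1.53 m
BMI = 120.3 / 1.53^2
BMI = 51.39 kg/m^2


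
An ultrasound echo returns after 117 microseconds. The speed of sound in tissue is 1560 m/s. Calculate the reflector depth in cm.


depth = c * t / 2
t = 117 us = 1.1700e-04 s
depth = 1560 * 1.1700e-04 / 2
depth = 0.09126 m = 9.126 cm


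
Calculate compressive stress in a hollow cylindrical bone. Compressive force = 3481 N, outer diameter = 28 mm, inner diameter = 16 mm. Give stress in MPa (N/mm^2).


A = pi*(r_o^2 - r_i^2)
r_o = 14 mm, r_i = 8 mm
A = 414.69 mm^2
sigma = F/A = 3481 / 414.69
sigma = 8.394 MPa


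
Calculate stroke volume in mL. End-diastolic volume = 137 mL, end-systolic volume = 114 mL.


SV = EDV - ESV
SV = 137 - 114
SV = 23 mL


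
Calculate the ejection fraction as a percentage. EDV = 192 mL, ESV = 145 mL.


SV = EDV - ESV = 192 - 145 = 47 mL
EF = SV/EDV * 100 = 47/192 * 100
EF = 24.48%


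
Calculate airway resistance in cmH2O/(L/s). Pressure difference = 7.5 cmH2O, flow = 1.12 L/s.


R = dP / flow
R = 7.5 / 1.12
R = 6.696 cmH2O/(L/s)


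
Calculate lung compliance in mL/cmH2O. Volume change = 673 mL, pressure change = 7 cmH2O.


C = dV / dP
C = 673 / 7
C = 96.14 mL/cmH2O


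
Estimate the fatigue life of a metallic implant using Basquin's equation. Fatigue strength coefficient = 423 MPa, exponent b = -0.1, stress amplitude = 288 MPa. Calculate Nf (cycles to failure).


sigma_a = sigma_f' * (2Nf)^b
2Nf = (sigma_a/sigma_f')^(1/b)
2Nf = (288/423)^(1/-0.1)
2Nf = 46.717414
Nf = 23.36


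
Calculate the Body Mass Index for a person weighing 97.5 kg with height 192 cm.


BMI = weight / height^2
height = 192 cm = 1.92 m
BMI = 97.5 / 1.92^2
BMI = 26.45 kg/m^2


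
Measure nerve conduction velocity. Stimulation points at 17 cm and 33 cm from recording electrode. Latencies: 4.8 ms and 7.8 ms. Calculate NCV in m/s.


Distance = (33 - 17) / 100 = 0.16 m
dt = (7.8 - 4.8) / 1000 = 0.003 s
NCV = dist / dt = 53.33 m/s


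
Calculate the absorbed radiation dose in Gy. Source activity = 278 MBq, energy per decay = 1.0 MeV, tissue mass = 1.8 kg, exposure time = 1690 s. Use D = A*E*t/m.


A = 278 MBq = 2.7800e+08 Bq
E = 1.0 MeV = 1.602e-13 J
D = A*E*t/m = 2.7800e+08*1.602e-13*1690/1.8
D = 0.04181 Gy


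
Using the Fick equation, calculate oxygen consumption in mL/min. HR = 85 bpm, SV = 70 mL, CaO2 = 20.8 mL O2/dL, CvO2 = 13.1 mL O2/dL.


CO = HR*SV = 85*70/1000 = 5.95 L/min
a-v O2 diff = 20.8 - 13.1 = 7.7 mL/dL
VO2 = CO * (CaO2-CvO2) * 10 dL/L
VO2 = 5.95 * 7.7 * 10
VO2 = 458.2 mL/min


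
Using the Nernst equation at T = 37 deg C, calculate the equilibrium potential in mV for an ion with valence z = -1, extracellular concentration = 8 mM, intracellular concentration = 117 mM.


E = (RT/(zF)) * ln(C_out/C_in)
T = 37 + 273.15 = 310.15 K
E = (8.314 * 310.15 / (-1 * 96485)) * ln(8/117)
E = 71.7 mV


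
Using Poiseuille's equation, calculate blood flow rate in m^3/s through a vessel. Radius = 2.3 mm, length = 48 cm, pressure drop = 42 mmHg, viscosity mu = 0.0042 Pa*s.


Q = pi*r^4*dP / (8*mu*L)
r = 0.0023 m, L = 0.48 m
dP = 42 mmHg = 5599.524 Pa
Q = 3.0523e-05 m^3/s


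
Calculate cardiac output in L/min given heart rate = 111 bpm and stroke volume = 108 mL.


CO = HR * SV
CO = 111 * 108 / 1000
CO = 11.99 L/min


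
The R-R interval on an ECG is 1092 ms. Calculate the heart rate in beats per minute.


HR = 60 / RR_interval(s)
RR = 1092 ms = 1.092 s
HR = 60 / 1.092 = 54.95 bpm


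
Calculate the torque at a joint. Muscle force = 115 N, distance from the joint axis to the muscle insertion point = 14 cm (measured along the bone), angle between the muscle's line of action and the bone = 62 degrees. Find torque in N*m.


Torque = F * d * sin(theta)   (moment arm = d*sin(theta))
d = 14 cm = 0.14 m
Torque = 115 * 0.14 * sin(62)
Torque = 14.22 N*m


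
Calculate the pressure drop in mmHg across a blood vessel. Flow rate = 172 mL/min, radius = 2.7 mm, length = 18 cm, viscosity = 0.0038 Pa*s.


dP = 8*mu*L*Q / (pi*r^4)
Q = 172 mL/min = 2.86667e-06 m^3/s
dP = 93.9548 Pa = 93.9548 / 133.322 mmHg = 0.7047 mmHg


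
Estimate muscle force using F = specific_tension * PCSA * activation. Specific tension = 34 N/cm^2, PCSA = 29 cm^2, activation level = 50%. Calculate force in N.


F = sigma * PCSA * activation
F = 34 * 29 * 0.5
F = 493 N


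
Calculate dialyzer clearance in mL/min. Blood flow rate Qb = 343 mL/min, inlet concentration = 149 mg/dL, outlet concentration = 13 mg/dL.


K = Qb * (Cb_in - Cb_out) / Cb_in
K = 343 * (149 - 13) / 149
K = 313.1 mL/min


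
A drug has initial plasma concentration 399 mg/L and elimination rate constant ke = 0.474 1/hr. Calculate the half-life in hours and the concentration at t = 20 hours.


t_half = ln(2) / ke = 0.693147 / 0.474 = 1.462 hr
C(t) = C0 * exp(-ke*t) = 399 * exp(-0.474*20)
C(20) = 0.03047 mg/L


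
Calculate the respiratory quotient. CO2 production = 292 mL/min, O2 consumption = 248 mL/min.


RQ = VCO2 / VO2
RQ = 292 / 248
RQ = 1.177


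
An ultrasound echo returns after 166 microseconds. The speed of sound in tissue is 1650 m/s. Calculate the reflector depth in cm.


depth = c * t / 2
t = 166 us = 1.6600e-04 s
depth = 1650 * 1.6600e-04 / 2
depth = 0.13695 m = 13.695 cm


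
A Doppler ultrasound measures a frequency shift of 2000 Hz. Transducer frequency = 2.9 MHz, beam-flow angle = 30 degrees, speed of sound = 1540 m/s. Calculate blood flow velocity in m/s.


v = fd * c / (2 * f0 * cos(theta))
v = 2000 * 1540 / (2 * 2.9000e+06 * cos(30))
v = 0.6132 m/s


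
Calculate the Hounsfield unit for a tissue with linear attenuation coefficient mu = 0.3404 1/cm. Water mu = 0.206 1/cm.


HU = ((mu_tissue - mu_water) / mu_water) * 1000
HU = ((0.3404 - 0.206) / 0.206) * 1000
HU = 652.4


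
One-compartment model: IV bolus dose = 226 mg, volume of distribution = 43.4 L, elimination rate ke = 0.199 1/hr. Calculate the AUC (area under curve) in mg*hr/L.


C0 = Dose/Vd = 226/43.4 = 5.20737 mg/L
AUC = C0/ke = 5.20737/0.199
AUC = 26.17 mg*hr/L


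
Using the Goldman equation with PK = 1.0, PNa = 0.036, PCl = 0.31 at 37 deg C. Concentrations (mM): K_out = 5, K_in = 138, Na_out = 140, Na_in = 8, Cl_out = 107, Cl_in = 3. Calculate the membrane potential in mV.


Vm = (RT/F)*ln((PK*Ko + PNa*Nao + PCl*Cli)/(PK*Ki + PNa*Nai + PCl*Clo))
Numer = 10.97, Denom = 171.458
Vm = -73.47 mV


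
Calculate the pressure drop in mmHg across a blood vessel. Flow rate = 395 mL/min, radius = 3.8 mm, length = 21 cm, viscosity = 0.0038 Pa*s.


dP = 8*mu*L*Q / (pi*r^4)
Q = 395 mL/min = 6.58333e-06 m^3/s
dP = 64.1585 Pa = 64.1585 / 133.322 mmHg = 0.4812 mmHg


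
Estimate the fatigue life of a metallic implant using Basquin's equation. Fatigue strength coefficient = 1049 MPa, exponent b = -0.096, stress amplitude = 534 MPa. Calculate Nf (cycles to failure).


sigma_a = sigma_f' * (2Nf)^b
2Nf = (sigma_a/sigma_f')^(1/b)
2Nf = (534/1049)^(1/-0.096)
2Nf = 1133.7655
Nf = 566.9


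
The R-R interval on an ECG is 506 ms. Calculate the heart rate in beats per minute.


HR = 60 / RR_interval(s)
RR = 506 ms = 0.506 s
HR = 60 / 0.506 = 118.6 bpm


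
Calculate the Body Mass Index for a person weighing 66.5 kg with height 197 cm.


BMI = weight / height^2
height = 197 cm = 1.97 m
BMI = 66.5 / 1.97^2
BMI = 17.14 kg/m^2


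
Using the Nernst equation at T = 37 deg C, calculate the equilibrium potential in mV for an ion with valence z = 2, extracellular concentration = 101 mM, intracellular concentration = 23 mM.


E = (RT/(zF)) * ln(C_out/C_in)
T = 37 + 273.15 = 310.15 K
E = (8.314 * 310.15 / (2 * 96485)) * ln(101/23)
E = 19.77 mV


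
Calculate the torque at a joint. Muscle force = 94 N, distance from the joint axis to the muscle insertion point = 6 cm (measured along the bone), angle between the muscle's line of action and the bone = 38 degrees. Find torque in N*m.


Torque = F * d * sin(theta)   (moment arm = d*sin(theta))
d = 6 cm = 0.06 m
Torque = 94 * 0.06 * sin(38)
Torque = 3.472 N*m


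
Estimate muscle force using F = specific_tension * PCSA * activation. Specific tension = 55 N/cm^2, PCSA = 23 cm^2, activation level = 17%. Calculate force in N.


F = sigma * PCSA * activation
F = 55 * 23 * 0.17
F = 215.1 N


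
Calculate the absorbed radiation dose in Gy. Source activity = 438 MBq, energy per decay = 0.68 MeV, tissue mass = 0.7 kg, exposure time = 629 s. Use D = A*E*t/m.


A = 438 MBq = 4.3800e+08 Bq
E = 0.68 MeV = 1.08936e-13 J
D = A*E*t/m = 4.3800e+08*1.08936e-13*629/0.7
D = 0.04287 Gy


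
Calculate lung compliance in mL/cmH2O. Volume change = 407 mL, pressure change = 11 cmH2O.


C = dV / dP
C = 407 / 11
C = 37 mL/cmH2O


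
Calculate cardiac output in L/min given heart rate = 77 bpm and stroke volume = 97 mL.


CO = HR * SV
CO = 77 * 97 / 1000
CO = 7.469 L/min


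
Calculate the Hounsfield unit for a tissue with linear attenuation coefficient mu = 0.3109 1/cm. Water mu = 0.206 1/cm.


HU = ((mu_tissue - mu_water) / mu_water) * 1000
HU = ((0.3109 - 0.206) / 0.206) * 1000
HU = 509.2


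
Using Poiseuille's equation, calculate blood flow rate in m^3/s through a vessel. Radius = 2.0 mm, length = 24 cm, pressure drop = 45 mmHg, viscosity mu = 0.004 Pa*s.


Q = pi*r^4*dP / (8*mu*L)
r = 0.002 m, L = 0.24 m
dP = 45 mmHg = 5999.49 Pa
Q = 3.9267e-05 m^3/s


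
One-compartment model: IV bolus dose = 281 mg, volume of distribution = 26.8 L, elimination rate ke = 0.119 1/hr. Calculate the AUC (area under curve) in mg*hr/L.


C0 = Dose/Vd = 281/26.8 = 10.4851 mg/L
AUC = C0/ke = 10.4851/0.119
AUC = 88.11 mg*hr/L


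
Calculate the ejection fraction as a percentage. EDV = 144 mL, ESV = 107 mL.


SV = EDV - ESV = 144 - 107 = 37 mL
EF = SV/EDV * 100 = 37/144 * 100
EF = 25.69%


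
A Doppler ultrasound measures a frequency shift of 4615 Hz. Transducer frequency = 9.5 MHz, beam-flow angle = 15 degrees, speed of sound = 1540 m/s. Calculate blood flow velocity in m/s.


v = fd * c / (2 * f0 * cos(theta))
v = 4615 * 1540 / (2 * 9.5000e+06 * cos(15))
v = 0.3873 m/s


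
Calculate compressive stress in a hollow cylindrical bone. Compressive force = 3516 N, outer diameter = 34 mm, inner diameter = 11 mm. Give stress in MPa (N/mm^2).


A = pi*(r_o^2 - r_i^2)
r_o = 17 mm, r_i = 5.5 mm
A = 812.887 mm^2
sigma = F/A = 3516 / 812.887
sigma = 4.325 MPa


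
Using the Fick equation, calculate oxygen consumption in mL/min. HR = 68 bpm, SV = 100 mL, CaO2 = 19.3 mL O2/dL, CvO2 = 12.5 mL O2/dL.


CO = HR*SV = 68*100/1000 = 6.8 L/min
a-v O2 diff = 19.3 - 12.5 = 6.8 mL/dL
VO2 = CO * (CaO2-CvO2) * 10 dL/L
VO2 = 6.8 * 6.8 * 10
VO2 = 462.4 mL/min


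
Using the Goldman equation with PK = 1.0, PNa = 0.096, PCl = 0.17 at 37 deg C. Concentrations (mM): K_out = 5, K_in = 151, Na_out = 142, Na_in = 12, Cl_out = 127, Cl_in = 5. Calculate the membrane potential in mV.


Vm = (RT/F)*ln((PK*Ko + PNa*Nao + PCl*Cli)/(PK*Ki + PNa*Nai + PCl*Clo))
Numer = 19.482, Denom = 173.742
Vm = -58.48 mV


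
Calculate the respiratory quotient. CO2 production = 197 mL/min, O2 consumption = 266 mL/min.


RQ = VCO2 / VO2
RQ = 197 / 266
RQ = 0.7406


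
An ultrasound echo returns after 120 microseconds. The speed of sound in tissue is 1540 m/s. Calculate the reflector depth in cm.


depth = c * t / 2
t = 120 us = 1.2000e-04 s
depth = 1540 * 1.2000e-04 / 2
depth = 0.0924 m = 9.24 cm


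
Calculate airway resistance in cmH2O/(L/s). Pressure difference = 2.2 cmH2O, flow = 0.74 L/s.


R = dP / flow
R = 2.2 / 0.74
R = 2.973 cmH2O/(L/s)


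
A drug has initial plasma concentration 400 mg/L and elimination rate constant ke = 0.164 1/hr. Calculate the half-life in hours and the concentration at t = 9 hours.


t_half = ln(2) / ke = 0.693147 / 0.164 = 4.227 hr
C(t) = C0 * exp(-ke*t) = 400 * exp(-0.164*9)
C(9) = 91.42 mg/L


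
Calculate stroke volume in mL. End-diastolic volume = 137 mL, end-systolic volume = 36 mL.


SV = EDV - ESV
SV = 137 - 36
SV = 101 mL


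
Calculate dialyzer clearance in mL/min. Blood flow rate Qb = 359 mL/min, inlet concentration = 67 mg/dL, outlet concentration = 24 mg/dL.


K = Qb * (Cb_in - Cb_out) / Cb_in
K = 359 * (67 - 24) / 67
K = 230.4 mL/min


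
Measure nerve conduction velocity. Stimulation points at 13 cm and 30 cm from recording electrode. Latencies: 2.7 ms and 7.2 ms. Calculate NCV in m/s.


Distance = (30 - 13) / 100 = 0.17 m
dt = (7.2 - 2.7) / 1000 = 0.0045 s
NCV = dist / dt = 37.78 m/s


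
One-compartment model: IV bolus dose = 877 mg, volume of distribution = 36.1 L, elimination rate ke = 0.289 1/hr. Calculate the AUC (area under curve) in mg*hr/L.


C0 = Dose/Vd = 877/36.1 = 24.2936 mg/L
AUC = C0/ke = 24.2936/0.289
AUC = 84.06 mg*hr/L


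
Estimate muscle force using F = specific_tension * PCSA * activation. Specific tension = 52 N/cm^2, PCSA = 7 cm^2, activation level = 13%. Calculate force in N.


F = sigma * PCSA * activation
F = 52 * 7 * 0.13
F = 47.32 N


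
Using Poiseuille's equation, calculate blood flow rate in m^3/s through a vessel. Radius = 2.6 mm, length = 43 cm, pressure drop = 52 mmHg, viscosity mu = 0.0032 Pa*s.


Q = pi*r^4*dP / (8*mu*L)
r = 0.0026 m, L = 0.43 m
dP = 52 mmHg = 6932.744 Pa
Q = 9.0415e-05 m^3/s


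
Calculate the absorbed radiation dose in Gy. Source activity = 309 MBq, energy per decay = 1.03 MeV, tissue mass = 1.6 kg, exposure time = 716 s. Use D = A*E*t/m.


A = 309 MBq = 3.0900e+08 Bq
E = 1.03 MeV = 1.65006e-13 J
D = A*E*t/m = 3.0900e+08*1.65006e-13*716/1.6
D = 0.02282 Gy


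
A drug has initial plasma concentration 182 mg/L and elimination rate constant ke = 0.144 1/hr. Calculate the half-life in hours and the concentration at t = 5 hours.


t_half = ln(2) / ke = 0.693147 / 0.144 = 4.814 hr
C(t) = C0 * exp(-ke*t) = 182 * exp(-0.144*5)
C(5) = 88.59 mg/L


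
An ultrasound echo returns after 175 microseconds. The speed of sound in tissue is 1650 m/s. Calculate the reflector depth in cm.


depth = c * t / 2
t = 175 us = 1.7500e-04 s
depth = 1650 * 1.7500e-04 / 2
depth = 0.144375 m = 14.4375 cm


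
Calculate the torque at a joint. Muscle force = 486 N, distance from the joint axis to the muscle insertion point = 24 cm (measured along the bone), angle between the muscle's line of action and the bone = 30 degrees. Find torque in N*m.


Torque = F * d * sin(theta)   (moment arm = d*sin(theta))
d = 24 cm = 0.24 m
Torque = 486 * 0.24 * sin(30)
Torque = 58.32 N*m


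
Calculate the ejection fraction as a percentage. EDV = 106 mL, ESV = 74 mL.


SV = EDV - ESV = 106 - 74 = 32 mL
EF = SV/EDV * 100 = 32/106 * 100
EF = 30.19%


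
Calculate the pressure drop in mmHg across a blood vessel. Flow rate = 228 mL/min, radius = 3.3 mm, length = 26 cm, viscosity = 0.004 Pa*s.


dP = 8*mu*L*Q / (pi*r^4)
Q = 228 mL/min = 3.8e-06 m^3/s
dP = 84.8597 Pa = 84.8597 / 133.322 mmHg = 0.6365 mmHg


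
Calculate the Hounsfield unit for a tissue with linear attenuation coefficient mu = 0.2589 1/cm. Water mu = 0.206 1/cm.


HU = ((mu_tissue - mu_water) / mu_water) * 1000
HU = ((0.2589 - 0.206) / 0.206) * 1000
HU = 256.8


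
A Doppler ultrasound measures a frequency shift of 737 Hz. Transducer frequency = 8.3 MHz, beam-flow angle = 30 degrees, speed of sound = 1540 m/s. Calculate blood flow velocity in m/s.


v = fd * c / (2 * f0 * cos(theta))
v = 737 * 1540 / (2 * 8.3000e+06 * cos(30))
v = 0.07895 m/s


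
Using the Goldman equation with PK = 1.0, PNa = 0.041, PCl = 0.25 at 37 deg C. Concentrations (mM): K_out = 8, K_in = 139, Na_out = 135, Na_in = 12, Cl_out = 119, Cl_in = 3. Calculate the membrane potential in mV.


Vm = (RT/F)*ln((PK*Ko + PNa*Nao + PCl*Cli)/(PK*Ki + PNa*Nai + PCl*Clo))
Numer = 14.285, Denom = 169.242
Vm = -66.07 mV


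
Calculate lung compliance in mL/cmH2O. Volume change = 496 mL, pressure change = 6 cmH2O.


C = dV / dP
C = 496 / 6
C = 82.67 mL/cmH2O


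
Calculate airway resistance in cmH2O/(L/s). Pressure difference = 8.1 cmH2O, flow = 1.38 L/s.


R = dP / flow
R = 8.1 / 1.38
R = 5.87 cmH2O/(L/s)


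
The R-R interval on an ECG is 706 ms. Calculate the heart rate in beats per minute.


HR = 60 / RR_interval(s)
RR = 706 ms = 0.706 s
HR = 60 / 0.706 = 84.99 bpm


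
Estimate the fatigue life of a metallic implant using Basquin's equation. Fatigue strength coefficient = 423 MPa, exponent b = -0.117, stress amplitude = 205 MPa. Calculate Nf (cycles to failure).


sigma_a = sigma_f' * (2Nf)^b
2Nf = (sigma_a/sigma_f')^(1/b)
2Nf = (205/423)^(1/-0.117)
2Nf = 488.39764
Nf = 244.2


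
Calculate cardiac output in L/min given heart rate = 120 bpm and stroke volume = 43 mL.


CO = HR * SV
CO = 120 * 43 / 1000
CO = 5.16 L/min


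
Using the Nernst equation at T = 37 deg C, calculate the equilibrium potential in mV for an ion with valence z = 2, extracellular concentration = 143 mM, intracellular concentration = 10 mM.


E = (RT/(zF)) * ln(C_out/C_in)
T = 37 + 273.15 = 310.15 K
E = (8.314 * 310.15 / (2 * 96485)) * ln(143/10)
E = 35.55 mV


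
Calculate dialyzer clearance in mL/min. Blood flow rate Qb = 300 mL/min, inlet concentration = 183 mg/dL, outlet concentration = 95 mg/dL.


K = Qb * (Cb_in - Cb_out) / Cb_in
K = 300 * (183 - 95) / 183
K = 144.3 mL/min


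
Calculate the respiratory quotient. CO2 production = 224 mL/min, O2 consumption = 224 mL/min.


RQ = VCO2 / VO2
RQ = 224 / 224
RQ = 1


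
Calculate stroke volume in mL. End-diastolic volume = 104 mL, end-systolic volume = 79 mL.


SV = EDV - ESV
SV = 104 - 79
SV = 25 mL


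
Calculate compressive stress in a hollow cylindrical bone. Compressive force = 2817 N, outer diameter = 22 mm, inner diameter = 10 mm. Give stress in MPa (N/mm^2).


A = pi*(r_o^2 - r_i^2)
r_o = 11 mm, r_i = 5 mm
A = 301.593 mm^2
sigma = F/A = 2817 / 301.593
sigma = 9.34 MPa


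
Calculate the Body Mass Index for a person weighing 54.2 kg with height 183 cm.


BMI = weight / height^2
height = 183 cm = 1.83 m
BMI = 54.2 / 1.83^2
BMI = 16.18 kg/m^2


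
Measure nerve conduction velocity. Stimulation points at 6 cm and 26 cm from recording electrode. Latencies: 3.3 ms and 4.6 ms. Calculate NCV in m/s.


Distance = (26 - 6) / 100 = 0.2 m
dt = (4.6 - 3.3) / 1000 = 0.0013 s
NCV = dist / dt = 153.8 m/s


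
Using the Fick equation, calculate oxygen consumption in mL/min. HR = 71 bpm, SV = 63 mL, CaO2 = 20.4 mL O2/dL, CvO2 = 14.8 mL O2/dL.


CO = HR*SV = 71*63/1000 = 4.473 L/min
a-v O2 diff = 20.4 - 14.8 = 5.6 mL/dL
VO2 = CO * (CaO2-CvO2) * 10 dL/L
VO2 = 4.473 * 5.6 * 10
VO2 = 250.5 mL/min


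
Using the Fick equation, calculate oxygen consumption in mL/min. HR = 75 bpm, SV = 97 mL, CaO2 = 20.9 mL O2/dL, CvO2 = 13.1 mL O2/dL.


CO = HR*SV = 75*97/1000 = 7.275 L/min
a-v O2 diff = 20.9 - 13.1 = 7.8 mL/dL
VO2 = CO * (CaO2-CvO2) * 10 dL/L
VO2 = 7.275 * 7.8 * 10
VO2 = 567.4 mL/min


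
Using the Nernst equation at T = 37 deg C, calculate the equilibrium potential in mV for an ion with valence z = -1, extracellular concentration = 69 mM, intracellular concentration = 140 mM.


E = (RT/(zF)) * ln(C_out/C_in)
T = 37 + 273.15 = 310.15 K
E = (8.314 * 310.15 / (-1 * 96485)) * ln(69/140)
E = 18.91 mV


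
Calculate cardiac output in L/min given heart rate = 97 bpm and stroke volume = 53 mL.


CO = HR * SV
CO = 97 * 53 / 1000
CO = 5.141 L/min


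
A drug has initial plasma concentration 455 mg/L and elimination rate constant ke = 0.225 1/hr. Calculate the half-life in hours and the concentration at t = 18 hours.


t_half = ln(2) / ke = 0.693147 / 0.225 = 3.081 hr
C(t) = C0 * exp(-ke*t) = 455 * exp(-0.225*18)
C(18) = 7.927 mg/L


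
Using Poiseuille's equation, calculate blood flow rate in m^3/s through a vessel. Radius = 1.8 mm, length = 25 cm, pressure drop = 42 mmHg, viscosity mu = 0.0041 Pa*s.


Q = pi*r^4*dP / (8*mu*L)
r = 0.0018 m, L = 0.25 m
dP = 42 mmHg = 5599.524 Pa
Q = 2.2520e-05 m^3/s


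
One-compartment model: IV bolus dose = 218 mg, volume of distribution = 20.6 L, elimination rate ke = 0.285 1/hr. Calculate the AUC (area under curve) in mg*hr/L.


C0 = Dose/Vd = 218/20.6 = 10.5825 mg/L
AUC = C0/ke = 10.5825/0.285
AUC = 37.13 mg*hr/L


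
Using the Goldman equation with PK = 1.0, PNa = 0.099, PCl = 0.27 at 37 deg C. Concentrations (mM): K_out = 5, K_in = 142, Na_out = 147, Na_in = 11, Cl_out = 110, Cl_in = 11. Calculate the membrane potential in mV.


Vm = (RT/F)*ln((PK*Ko + PNa*Nao + PCl*Cli)/(PK*Ki + PNa*Nai + PCl*Clo))
Numer = 22.523, Denom = 172.789
Vm = -54.45 mV


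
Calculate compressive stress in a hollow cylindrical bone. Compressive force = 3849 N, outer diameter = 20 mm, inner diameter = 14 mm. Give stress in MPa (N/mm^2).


A = pi*(r_o^2 - r_i^2)
r_o = 10 mm, r_i = 7 mm
A = 160.221 mm^2
sigma = F/A = 3849 / 160.221
sigma = 24.02 MPa


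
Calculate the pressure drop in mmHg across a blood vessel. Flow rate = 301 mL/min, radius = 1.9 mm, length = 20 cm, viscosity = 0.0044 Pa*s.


dP = 8*mu*L*Q / (pi*r^4)
Q = 301 mL/min = 5.01667e-06 m^3/s
dP = 862.629 Pa = 862.629 / 133.322 mmHg = 6.47 mmHg


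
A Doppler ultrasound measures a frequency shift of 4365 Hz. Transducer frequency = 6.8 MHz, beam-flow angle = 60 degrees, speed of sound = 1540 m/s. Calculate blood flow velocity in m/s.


v = fd * c / (2 * f0 * cos(theta))
v = 4365 * 1540 / (2 * 6.8000e+06 * cos(60))
v = 0.9885 m/s


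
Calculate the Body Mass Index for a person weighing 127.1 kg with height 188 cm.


BMI = weight / height^2
height = 188 cm = 1.88 m
BMI = 127.1 / 1.88^2
BMI = 35.96 kg/m^2


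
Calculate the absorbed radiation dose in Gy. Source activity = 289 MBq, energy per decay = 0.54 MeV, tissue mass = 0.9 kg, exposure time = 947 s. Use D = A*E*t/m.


A = 289 MBq = 2.8900e+08 Bq
E = 0.54 MeV = 8.6508e-14 J
D = A*E*t/m = 2.8900e+08*8.6508e-14*947/0.9
D = 0.02631 Gy


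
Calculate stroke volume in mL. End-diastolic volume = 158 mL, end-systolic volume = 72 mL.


SV = EDV - ESV
SV = 158 - 72
SV = 86 mL


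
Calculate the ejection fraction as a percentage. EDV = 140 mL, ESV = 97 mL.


SV = EDV - ESV = 140 - 97 = 43 mL
EF = SV/EDV * 100 = 43/140 * 100
EF = 30.71%


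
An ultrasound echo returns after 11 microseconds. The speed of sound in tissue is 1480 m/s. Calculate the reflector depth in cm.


depth = c * t / 2
t = 11 us = 1.1000e-05 s
depth = 1480 * 1.1000e-05 / 2
depth = 0.00814 m = 0.814 cm


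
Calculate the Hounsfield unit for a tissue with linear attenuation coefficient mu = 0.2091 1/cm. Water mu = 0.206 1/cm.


HU = ((mu_tissue - mu_water) / mu_water) * 1000
HU = ((0.2091 - 0.206) / 0.206) * 1000
HU = 15.05


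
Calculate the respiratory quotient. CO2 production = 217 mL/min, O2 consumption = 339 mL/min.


RQ = VCO2 / VO2
RQ = 217 / 339
RQ = 0.6401


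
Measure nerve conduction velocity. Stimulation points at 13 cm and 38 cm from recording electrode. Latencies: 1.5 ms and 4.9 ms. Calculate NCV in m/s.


Distance = (38 - 13) / 100 = 0.25 m
dt = (4.9 - 1.5) / 1000 = 0.0034 s
NCV = dist / dt = 73.53 m/s


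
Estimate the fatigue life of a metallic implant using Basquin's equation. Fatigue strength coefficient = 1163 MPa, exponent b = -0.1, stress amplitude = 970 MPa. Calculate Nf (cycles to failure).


sigma_a = sigma_f' * (2Nf)^b
2Nf = (sigma_a/sigma_f')^(1/b)
2Nf = (970/1163)^(1/-0.1)
2Nf = 6.138748
Nf = 3.069


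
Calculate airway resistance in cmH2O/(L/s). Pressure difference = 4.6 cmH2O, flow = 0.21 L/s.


R = dP / flow
R = 4.6 / 0.21
R = 21.9 cmH2O/(L/s)


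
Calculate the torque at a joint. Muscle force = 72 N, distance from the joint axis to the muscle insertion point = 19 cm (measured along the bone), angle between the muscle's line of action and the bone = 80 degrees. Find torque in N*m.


Torque = F * d * sin(theta)   (moment arm = d*sin(theta))
d = 19 cm = 0.19 m
Torque = 72 * 0.19 * sin(80)
Torque = 13.47 N*m


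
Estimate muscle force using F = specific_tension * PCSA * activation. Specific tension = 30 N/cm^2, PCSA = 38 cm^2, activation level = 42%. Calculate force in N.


F = sigma * PCSA * activation
F = 30 * 38 * 0.42
F = 478.8 N


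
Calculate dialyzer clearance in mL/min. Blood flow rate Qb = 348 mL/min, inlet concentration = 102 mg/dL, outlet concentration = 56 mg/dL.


K = Qb * (Cb_in - Cb_out) / Cb_in
K = 348 * (102 - 56) / 102
K = 156.9 mL/min


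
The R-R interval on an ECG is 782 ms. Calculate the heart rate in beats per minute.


HR = 60 / RR_interval(s)
RR = 782 ms = 0.782 s
HR = 60 / 0.782 = 76.73 bpm


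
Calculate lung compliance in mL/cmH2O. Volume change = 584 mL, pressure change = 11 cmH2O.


C = dV / dP
C = 584 / 11
C = 53.09 mL/cmH2O


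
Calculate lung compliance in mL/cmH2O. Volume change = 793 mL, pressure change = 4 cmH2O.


C = dV / dP
C = 793 / 4
C = 198.2 mL/cmH2O


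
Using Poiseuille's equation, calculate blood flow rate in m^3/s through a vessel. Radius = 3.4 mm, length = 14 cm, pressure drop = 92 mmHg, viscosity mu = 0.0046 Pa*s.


Q = pi*r^4*dP / (8*mu*L)
r = 0.0034 m, L = 0.14 m
dP = 92 mmHg = 12265.624 Pa
Q = 9.9949e-04 m^3/s


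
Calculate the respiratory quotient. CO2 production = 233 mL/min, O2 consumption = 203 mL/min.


RQ = VCO2 / VO2
RQ = 233 / 203
RQ = 1.148


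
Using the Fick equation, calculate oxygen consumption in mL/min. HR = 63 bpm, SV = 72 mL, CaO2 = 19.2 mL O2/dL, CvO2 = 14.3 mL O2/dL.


CO = HR*SV = 63*72/1000 = 4.536 L/min
a-v O2 diff = 19.2 - 14.3 = 4.9 mL/dL
VO2 = CO * (CaO2-CvO2) * 10 dL/L
VO2 = 4.536 * 4.9 * 10
VO2 = 222.3 mL/min


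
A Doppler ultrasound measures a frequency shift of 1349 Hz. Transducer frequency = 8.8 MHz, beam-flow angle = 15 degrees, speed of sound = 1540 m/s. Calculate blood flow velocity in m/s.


v = fd * c / (2 * f0 * cos(theta))
v = 1349 * 1540 / (2 * 8.8000e+06 * cos(15))
v = 0.1222 m/s


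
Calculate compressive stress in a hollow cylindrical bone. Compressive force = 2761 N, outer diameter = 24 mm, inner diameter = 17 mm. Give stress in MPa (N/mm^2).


A = pi*(r_o^2 - r_i^2)
r_o = 12 mm, r_i = 8.5 mm
A = 225.409 mm^2
sigma = F/A = 2761 / 225.409
sigma = 12.25 MPa


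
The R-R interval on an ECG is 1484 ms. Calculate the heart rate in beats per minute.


HR = 60 / RR_interval(s)
RR = 1484 ms = 1.484 s
HR = 60 / 1.484 = 40.43 bpm


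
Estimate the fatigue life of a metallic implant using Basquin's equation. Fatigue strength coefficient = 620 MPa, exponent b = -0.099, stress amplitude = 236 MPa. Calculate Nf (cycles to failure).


sigma_a = sigma_f' * (2Nf)^b
2Nf = (sigma_a/sigma_f')^(1/b)
2Nf = (236/620)^(1/-0.099)
2Nf = 17265.078
Nf = 8633


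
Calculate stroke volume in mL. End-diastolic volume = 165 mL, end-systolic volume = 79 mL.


SV = EDV - ESV
SV = 165 - 79
SV = 86 mL


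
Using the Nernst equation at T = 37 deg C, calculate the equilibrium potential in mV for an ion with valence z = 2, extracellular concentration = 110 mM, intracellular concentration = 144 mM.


E = (RT/(zF)) * ln(C_out/C_in)
T = 37 + 273.15 = 310.15 K
E = (8.314 * 310.15 / (2 * 96485)) * ln(110/144)
E = -3.599 mV


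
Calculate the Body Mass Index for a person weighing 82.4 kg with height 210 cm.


BMI = weight / height^2
height = 210 cm = 2.1 m
BMI = 82.4 / 2.1^2
BMI = 18.68 kg/m^2


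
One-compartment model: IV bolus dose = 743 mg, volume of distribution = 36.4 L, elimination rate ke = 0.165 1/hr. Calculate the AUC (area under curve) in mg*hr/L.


C0 = Dose/Vd = 743/36.4 = 20.4121 mg/L
AUC = C0/ke = 20.4121/0.165
AUC = 123.7 mg*hr/L


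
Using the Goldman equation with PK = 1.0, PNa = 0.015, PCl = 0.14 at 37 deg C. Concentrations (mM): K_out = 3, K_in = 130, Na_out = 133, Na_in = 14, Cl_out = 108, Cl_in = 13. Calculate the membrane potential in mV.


Vm = (RT/F)*ln((PK*Ko + PNa*Nao + PCl*Cli)/(PK*Ki + PNa*Nai + PCl*Clo))
Numer = 6.815, Denom = 145.33
Vm = -81.78 mV


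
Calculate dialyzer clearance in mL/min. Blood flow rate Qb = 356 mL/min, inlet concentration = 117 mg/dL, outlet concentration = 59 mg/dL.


K = Qb * (Cb_in - Cb_out) / Cb_in
K = 356 * (117 - 59) / 117
K = 176.5 mL/min


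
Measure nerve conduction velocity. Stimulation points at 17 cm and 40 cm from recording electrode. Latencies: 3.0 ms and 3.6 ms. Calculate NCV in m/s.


Distance = (40 - 17) / 100 = 0.23 m
dt = (3.6 - 3.0) / 1000 = 6.0000e-04 s
NCV = dist / dt = 383.3 m/s


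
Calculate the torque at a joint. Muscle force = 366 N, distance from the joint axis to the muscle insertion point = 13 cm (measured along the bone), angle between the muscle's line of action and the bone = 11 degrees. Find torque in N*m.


Torque = F * d * sin(theta)   (moment arm = d*sin(theta))
d = 13 cm = 0.13 m
Torque = 366 * 0.13 * sin(11)
Torque = 9.079 N*m


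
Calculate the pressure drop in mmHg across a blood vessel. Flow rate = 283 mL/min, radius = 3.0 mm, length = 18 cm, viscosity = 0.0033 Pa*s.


dP = 8*mu*L*Q / (pi*r^4)
Q = 283 mL/min = 4.71667e-06 m^3/s
dP = 88.0799 Pa = 88.0799 / 133.322 mmHg = 0.6607 mmHg


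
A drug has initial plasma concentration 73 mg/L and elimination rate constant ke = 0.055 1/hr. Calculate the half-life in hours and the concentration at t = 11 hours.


t_half = ln(2) / ke = 0.693147 / 0.055 = 12.6 hr
C(t) = C0 * exp(-ke*t) = 73 * exp(-0.055*11)
C(11) = 39.86 mg/L


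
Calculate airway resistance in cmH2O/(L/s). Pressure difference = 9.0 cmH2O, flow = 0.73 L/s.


R = dP / flow
R = 9.0 / 0.73
R = 12.33 cmH2O/(L/s)


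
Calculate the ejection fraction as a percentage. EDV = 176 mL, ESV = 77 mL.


SV = EDV - ESV = 176 - 77 = 99 mL
EF = SV/EDV * 100 = 99/176 * 100
EF = 56.25%


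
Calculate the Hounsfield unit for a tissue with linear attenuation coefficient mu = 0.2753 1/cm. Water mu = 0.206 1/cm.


HU = ((mu_tissue - mu_water) / mu_water) * 1000
HU = ((0.2753 - 0.206) / 0.206) * 1000
HU = 336.4


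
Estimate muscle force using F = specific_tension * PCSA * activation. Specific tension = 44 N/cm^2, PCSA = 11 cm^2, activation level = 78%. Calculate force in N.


F = sigma * PCSA * activation
F = 44 * 11 * 0.78
F = 377.5 N


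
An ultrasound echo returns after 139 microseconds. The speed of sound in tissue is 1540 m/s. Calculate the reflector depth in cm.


depth = c * t / 2
t = 139 us = 1.3900e-04 s
depth = 1540 * 1.3900e-04 / 2
depth = 0.10703 m = 10.703 cm


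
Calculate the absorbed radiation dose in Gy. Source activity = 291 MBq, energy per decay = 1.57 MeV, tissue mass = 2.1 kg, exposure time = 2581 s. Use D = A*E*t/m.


A = 291 MBq = 2.9100e+08 Bq
E = 1.57 MeV = 2.51514e-13 J
D = A*E*t/m = 2.9100e+08*2.51514e-13*2581/2.1
D = 0.08995 Gy


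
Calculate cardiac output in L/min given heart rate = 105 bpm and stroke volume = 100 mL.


CO = HR * SV
CO = 105 * 100 / 1000
CO = 10.5 L/min


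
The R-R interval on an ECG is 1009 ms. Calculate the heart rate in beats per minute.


HR = 60 / RR_interval(s)
RR = 1009 ms = 1.009 s
HR = 60 / 1.009 = 59.46 bpm


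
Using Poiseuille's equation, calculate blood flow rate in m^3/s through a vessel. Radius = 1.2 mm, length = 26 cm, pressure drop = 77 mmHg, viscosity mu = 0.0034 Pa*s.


Q = pi*r^4*dP / (8*mu*L)
r = 0.0012 m, L = 0.26 m
dP = 77 mmHg = 10265.794 Pa
Q = 9.4564e-06 m^3/s


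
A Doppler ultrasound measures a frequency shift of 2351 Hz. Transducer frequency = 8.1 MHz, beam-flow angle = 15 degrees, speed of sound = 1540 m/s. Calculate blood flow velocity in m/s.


v = fd * c / (2 * f0 * cos(theta))
v = 2351 * 1540 / (2 * 8.1000e+06 * cos(15))
v = 0.2314 m/s


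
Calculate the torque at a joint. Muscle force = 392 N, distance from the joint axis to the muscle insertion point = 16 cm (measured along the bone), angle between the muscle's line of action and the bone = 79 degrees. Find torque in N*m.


Torque = F * d * sin(theta)   (moment arm = d*sin(theta))
d = 16 cm = 0.16 m
Torque = 392 * 0.16 * sin(79)
Torque = 61.57 N*m


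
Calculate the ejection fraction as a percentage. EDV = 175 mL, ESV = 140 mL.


SV = EDV - ESV = 175 - 140 = 35 mL
EF = SV/EDV * 100 = 35/175 * 100
EF = 20%


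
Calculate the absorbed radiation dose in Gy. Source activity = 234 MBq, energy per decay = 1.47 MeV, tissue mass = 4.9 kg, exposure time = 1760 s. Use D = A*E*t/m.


A = 234 MBq = 2.3400e+08 Bq
E = 1.47 MeV = 2.35494e-13 J
D = A*E*t/m = 2.3400e+08*2.35494e-13*1760/4.9
D = 0.01979 Gy


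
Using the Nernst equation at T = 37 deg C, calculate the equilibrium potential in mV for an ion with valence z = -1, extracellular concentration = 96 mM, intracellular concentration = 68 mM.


E = (RT/(zF)) * ln(C_out/C_in)
T = 37 + 273.15 = 310.15 K
E = (8.314 * 310.15 / (-1 * 96485)) * ln(96/68)
E = -9.216 mV


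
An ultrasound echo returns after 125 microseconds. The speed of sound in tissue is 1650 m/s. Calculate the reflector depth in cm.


depth = c * t / 2
t = 125 us = 1.2500e-04 s
depth = 1650 * 1.2500e-04 / 2
depth = 0.103125 m = 10.3125 cm


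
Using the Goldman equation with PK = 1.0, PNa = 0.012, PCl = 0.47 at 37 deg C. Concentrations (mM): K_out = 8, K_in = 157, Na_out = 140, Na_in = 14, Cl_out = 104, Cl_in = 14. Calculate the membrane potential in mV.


Vm = (RT/F)*ln((PK*Ko + PNa*Nao + PCl*Cli)/(PK*Ki + PNa*Nai + PCl*Clo))
Numer = 16.26, Denom = 206.048
Vm = -67.87 mV


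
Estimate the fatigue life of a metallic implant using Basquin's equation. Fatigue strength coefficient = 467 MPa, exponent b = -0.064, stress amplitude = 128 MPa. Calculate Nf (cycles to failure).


sigma_a = sigma_f' * (2Nf)^b
2Nf = (sigma_a/sigma_f')^(1/b)
2Nf = (128/467)^(1/-0.064)
2Nf = 6.0662525e+08
Nf = 3.0331e+08


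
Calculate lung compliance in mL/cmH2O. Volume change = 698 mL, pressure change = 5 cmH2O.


C = dV / dP
C = 698 / 5
C = 139.6 mL/cmH2O


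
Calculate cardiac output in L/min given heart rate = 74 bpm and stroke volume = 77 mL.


CO = HR * SV
CO = 74 * 77 / 1000
CO = 5.698 L/min


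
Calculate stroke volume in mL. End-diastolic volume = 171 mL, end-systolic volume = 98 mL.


SV = EDV - ESV
SV = 171 - 98
SV = 73 mL


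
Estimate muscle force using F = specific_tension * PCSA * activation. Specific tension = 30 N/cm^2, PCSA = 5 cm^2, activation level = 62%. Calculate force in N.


F = sigma * PCSA * activation
F = 30 * 5 * 0.62
F = 93 N


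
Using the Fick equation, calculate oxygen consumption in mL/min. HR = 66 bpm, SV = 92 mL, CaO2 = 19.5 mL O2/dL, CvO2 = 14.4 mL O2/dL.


CO = HR*SV = 66*92/1000 = 6.072 L/min
a-v O2 diff = 19.5 - 14.4 = 5.1 mL/dL
VO2 = CO * (CaO2-CvO2) * 10 dL/L
VO2 = 6.072 * 5.1 * 10
VO2 = 309.7 mL/min


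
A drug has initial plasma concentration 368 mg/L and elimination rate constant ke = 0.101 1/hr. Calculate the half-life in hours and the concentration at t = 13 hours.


t_half = ln(2) / ke = 0.693147 / 0.101 = 6.863 hr
C(t) = C0 * exp(-ke*t) = 368 * exp(-0.101*13)
C(13) = 99 mg/L


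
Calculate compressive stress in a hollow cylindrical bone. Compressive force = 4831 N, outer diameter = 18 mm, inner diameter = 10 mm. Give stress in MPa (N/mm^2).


A = pi*(r_o^2 - r_i^2)
r_o = 9 mm, r_i = 5 mm
A = 175.929 mm^2
sigma = F/A = 4831 / 175.929
sigma = 27.46 MPa
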